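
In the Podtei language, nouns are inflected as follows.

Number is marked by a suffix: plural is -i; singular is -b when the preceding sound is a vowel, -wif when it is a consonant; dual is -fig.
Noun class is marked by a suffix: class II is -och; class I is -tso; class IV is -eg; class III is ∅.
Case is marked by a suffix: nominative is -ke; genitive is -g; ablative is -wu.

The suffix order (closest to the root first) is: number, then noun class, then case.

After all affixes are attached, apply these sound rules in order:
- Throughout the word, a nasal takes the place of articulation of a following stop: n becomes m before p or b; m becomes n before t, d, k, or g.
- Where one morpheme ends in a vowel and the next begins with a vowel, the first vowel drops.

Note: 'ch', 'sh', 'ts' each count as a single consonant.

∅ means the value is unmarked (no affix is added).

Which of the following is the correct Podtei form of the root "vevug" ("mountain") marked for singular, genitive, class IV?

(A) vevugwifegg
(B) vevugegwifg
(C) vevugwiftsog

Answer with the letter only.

A

Attach number singular -wif (after consonant 'g') → vevugwif.
Attach noun class class IV -eg → vevugwifeg.
Attach case genitive -g → vevugwifegg.
Nasal assimilation: no change.
Vowel deletion: no change.
So the correct form is vevugwifegg, option (A).
(B) vevugegwifg is wrong: it has the affixes in the wrong order.
(C) vevugwiftsog is wrong: it uses class I instead of class IV for noun class.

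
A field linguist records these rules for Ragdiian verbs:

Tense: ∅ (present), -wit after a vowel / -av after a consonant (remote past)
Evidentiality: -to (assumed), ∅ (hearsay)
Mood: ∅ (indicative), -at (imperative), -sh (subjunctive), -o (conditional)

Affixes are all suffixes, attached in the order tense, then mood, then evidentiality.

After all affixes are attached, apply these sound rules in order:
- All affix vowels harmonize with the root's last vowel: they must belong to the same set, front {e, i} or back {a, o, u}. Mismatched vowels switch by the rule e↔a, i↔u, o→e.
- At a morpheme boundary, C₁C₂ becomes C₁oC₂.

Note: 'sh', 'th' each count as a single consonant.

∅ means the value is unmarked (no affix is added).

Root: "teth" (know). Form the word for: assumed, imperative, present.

tense = present: zero marking, form stays teth.
Attach mood imperative -at → tethat.
Attach evidentiality assumed -to → tethatto.
Apply vowel harmony: tethatto → tethette.
Apply epenthesis: tethette → tethetote.

tethetote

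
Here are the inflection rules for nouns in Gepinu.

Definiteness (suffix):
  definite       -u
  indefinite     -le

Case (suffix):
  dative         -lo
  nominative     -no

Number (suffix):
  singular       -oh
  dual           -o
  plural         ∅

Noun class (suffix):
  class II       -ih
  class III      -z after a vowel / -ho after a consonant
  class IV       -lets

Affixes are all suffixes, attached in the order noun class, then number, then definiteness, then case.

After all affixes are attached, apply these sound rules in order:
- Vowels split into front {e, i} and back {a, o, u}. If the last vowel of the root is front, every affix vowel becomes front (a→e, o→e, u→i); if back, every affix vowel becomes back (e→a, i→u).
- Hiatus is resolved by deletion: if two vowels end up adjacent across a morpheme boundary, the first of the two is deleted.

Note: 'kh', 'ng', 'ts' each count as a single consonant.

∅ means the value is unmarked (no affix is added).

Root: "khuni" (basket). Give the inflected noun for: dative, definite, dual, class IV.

Attach noun class class IV -lets → khunilets.
Attach number dual -o → khuniletso.
Attach definiteness definite -u → khuniletsou.
Attach case dative -lo → khuniletsoulo.
Apply vowel harmony: khuniletsoulo → khuniletseile.
Apply vowel deletion: khuniletseile → khuniletsile.

khuniletsile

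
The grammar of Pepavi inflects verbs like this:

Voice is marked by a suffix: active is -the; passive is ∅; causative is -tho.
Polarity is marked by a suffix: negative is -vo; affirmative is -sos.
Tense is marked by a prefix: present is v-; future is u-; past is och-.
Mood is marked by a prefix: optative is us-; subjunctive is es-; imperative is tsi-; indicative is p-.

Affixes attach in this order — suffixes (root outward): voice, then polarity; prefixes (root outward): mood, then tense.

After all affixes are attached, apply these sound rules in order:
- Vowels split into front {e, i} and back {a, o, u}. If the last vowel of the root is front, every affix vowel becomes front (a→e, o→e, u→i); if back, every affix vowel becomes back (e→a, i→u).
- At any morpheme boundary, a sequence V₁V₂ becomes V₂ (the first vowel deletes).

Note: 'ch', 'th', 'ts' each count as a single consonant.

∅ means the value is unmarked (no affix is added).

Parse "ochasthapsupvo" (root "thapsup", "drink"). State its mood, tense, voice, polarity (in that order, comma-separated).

subjunctive, past, passive, negative

Segment: och-es-thapsup-vo.
mood: es- → subjunctive.
tense: och- → past.
voice: ∅ → passive.
polarity: -vo → negative.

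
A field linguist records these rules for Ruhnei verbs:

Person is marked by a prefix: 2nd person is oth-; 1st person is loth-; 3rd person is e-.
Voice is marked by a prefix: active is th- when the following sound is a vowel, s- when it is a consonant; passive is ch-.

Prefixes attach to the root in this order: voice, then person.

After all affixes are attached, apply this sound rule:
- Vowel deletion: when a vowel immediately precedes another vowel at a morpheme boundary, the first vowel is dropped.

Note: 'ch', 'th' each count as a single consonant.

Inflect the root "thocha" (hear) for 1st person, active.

lothsthocha

Attach voice active s- (before consonant 'th') → sthocha.
Attach person 1st person loth- → lothsthocha.
Vowel deletion: no change.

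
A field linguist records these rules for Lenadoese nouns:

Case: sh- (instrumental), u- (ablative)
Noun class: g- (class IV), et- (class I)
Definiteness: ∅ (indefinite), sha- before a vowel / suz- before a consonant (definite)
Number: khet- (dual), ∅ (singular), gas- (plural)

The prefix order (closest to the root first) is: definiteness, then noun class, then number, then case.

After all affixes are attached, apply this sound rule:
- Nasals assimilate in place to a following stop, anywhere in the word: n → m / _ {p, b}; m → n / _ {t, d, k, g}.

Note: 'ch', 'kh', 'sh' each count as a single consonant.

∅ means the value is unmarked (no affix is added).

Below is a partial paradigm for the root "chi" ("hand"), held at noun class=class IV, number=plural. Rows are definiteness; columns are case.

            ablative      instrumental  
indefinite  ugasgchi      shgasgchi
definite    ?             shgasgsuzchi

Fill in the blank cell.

Attach definiteness definite suz- (before consonant 'ch') → suzchi.
Attach noun class class IV g- → gsuzchi.
Attach number plural gas- → gasgsuzchi.
Attach case ablative u- → ugasgsuzchi.
Nasal assimilation: no change.

ugasgsuzchi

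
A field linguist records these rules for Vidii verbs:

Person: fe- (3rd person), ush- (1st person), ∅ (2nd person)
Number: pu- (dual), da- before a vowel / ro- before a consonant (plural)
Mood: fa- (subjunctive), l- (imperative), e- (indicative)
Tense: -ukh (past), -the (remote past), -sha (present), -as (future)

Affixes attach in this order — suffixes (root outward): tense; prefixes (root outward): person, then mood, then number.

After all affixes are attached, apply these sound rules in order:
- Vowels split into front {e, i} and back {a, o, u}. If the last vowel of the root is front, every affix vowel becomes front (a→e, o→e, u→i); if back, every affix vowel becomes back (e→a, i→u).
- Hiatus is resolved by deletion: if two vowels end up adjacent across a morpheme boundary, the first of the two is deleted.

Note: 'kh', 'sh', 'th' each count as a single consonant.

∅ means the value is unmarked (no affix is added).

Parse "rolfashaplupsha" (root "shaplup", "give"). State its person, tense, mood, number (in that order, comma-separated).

Segment: ro-l-fe-shaplup-sha.
person: fe- → 3rd person.
tense: -sha → present.
mood: l- → imperative.
number: da/ro- → plural.

3rd person, present, imperative, plural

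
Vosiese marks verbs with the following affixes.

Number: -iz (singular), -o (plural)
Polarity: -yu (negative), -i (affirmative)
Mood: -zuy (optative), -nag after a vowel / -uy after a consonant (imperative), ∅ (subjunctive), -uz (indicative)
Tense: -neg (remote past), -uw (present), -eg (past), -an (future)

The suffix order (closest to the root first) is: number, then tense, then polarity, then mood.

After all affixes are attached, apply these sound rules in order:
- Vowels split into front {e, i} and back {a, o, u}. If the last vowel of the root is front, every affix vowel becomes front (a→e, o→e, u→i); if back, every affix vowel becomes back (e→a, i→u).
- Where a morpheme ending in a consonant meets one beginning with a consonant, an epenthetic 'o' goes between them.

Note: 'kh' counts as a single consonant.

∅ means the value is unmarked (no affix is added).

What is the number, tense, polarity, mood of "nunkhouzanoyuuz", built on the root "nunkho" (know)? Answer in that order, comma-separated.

Segment: nunkho-iz-an-yu-uz.
number: -iz → singular.
tense: -an → future.
polarity: -yu → negative.
mood: -uz → indicative.

singular, future, negative, indicative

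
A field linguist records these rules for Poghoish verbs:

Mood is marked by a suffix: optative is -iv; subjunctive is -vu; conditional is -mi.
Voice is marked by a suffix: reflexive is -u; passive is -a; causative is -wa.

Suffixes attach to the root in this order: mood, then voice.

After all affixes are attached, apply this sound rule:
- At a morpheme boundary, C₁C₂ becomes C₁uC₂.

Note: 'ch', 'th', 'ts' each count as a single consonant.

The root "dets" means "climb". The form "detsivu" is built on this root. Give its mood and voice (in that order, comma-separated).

optative, reflexive

Segment: dets-iv-u.
mood: -iv → optative.
voice: -u → reflexive.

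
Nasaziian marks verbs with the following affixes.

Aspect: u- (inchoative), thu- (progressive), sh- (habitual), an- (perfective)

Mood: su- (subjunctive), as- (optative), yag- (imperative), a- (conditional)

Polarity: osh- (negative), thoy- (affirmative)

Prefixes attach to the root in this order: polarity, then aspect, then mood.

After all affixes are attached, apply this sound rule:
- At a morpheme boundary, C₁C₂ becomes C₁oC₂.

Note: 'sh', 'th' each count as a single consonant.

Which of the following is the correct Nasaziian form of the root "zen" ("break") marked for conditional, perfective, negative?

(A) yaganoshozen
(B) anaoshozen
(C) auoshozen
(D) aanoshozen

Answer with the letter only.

Attach polarity negative osh- → oshzen.
Attach aspect perfective an- → anoshzen.
Attach mood conditional a- → aanoshzen.
Apply epenthesis: aanoshzen → aanoshozen.
So the correct form is aanoshozen, option (D).
(C) auoshozen is wrong: it uses inchoative instead of perfective for aspect.
(A) yaganoshozen is wrong: it uses imperative instead of conditional for mood.
(B) anaoshozen is wrong: it has the affixes in the wrong order.

D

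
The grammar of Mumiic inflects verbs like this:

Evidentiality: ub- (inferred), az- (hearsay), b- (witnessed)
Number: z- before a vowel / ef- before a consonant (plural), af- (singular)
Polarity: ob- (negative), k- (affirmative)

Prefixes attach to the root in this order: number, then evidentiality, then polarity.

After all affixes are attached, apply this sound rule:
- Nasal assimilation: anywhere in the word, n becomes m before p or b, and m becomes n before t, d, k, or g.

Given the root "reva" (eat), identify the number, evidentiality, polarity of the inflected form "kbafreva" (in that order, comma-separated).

Segment: k-b-af-reva.
number: af- → singular.
evidentiality: b- → witnessed.
polarity: k- → affirmative.

singular, witnessed, affirmative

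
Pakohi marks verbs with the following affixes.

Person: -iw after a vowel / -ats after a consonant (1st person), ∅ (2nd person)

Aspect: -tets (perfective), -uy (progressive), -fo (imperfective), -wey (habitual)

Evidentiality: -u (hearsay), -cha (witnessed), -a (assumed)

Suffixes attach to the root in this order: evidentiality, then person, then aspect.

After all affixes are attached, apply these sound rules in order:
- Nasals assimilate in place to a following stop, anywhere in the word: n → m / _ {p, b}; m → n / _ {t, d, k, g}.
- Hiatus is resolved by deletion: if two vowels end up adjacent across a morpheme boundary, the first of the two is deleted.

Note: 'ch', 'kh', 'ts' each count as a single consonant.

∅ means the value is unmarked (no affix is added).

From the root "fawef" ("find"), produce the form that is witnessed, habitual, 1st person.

fawefchiwwey

Attach evidentiality witnessed -cha → fawefcha.
Attach person 1st person -iw (after vowel 'a') → fawefchaiw.
Attach aspect habitual -wey → fawefchaiwwey.
Nasal assimilation: no change.
Apply vowel deletion: fawefchaiwwey → fawefchiwwey.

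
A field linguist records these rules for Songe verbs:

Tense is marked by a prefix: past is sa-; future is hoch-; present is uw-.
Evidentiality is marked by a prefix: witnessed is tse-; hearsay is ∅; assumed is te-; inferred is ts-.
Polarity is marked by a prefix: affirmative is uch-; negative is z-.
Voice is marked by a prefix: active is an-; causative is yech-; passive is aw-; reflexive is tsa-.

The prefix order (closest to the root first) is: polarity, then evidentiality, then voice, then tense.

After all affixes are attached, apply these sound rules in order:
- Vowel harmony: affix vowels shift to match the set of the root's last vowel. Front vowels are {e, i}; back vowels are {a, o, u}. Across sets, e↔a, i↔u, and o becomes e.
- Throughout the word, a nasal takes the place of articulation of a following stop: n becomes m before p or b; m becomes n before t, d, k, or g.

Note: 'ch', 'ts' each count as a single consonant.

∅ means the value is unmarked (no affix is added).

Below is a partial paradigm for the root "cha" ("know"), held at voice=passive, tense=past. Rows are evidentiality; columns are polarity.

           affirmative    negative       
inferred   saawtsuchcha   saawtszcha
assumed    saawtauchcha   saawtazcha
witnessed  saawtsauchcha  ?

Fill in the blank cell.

saawtsazcha

Attach polarity negative z- → zcha.
Attach evidentiality witnessed tse- → tsezcha.
Attach voice passive aw- → awtsezcha.
Attach tense past sa- → saawtsezcha.
Apply vowel harmony: saawtsezcha → saawtsazcha.
Nasal assimilation: no change.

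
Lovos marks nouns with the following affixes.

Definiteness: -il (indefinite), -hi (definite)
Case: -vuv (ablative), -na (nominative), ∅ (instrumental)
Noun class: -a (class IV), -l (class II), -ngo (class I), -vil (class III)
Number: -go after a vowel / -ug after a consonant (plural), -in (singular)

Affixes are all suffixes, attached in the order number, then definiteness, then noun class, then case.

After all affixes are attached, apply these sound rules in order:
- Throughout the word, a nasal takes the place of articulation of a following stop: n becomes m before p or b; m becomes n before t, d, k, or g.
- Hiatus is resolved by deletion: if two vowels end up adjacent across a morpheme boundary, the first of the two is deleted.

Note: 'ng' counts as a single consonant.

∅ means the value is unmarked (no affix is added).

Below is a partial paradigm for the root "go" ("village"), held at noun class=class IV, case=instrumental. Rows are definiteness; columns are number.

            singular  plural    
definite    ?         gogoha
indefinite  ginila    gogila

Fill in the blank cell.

Attach number singular -in → goin.
Attach definiteness definite -hi → goinhi.
Attach noun class class IV -a → goinhia.
case = instrumental: zero marking, form stays goinhia.
Nasal assimilation: no change.
Apply vowel deletion: goinhia → ginha.

ginha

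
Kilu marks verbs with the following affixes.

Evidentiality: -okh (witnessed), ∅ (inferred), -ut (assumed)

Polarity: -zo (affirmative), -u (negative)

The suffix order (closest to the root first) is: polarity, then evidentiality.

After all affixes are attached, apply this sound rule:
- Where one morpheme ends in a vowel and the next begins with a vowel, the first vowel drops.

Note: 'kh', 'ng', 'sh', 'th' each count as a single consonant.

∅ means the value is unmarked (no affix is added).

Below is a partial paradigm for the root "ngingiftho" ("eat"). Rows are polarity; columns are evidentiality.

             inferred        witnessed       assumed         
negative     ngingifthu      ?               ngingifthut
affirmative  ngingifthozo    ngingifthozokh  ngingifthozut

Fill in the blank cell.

ngingifthokh

Attach polarity negative -u → ngingifthou.
Attach evidentiality witnessed -okh → ngingifthouokh.
Apply vowel deletion: ngingifthouokh → ngingifthokh.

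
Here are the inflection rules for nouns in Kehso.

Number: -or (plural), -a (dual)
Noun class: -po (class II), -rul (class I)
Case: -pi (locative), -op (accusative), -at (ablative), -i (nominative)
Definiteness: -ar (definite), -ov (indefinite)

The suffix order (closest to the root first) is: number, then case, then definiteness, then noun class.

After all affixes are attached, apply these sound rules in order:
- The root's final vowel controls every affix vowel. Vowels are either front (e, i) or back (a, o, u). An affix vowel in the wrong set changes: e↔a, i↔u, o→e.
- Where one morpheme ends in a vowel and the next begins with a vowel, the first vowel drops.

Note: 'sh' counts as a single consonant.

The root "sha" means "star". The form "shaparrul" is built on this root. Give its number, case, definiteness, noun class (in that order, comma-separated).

Segment: sha-a-pi-ar-rul.
number: -a → dual.
case: -pi → locative.
definiteness: -ar → definite.
noun class: -rul → class I.

dual, locative, definite, class I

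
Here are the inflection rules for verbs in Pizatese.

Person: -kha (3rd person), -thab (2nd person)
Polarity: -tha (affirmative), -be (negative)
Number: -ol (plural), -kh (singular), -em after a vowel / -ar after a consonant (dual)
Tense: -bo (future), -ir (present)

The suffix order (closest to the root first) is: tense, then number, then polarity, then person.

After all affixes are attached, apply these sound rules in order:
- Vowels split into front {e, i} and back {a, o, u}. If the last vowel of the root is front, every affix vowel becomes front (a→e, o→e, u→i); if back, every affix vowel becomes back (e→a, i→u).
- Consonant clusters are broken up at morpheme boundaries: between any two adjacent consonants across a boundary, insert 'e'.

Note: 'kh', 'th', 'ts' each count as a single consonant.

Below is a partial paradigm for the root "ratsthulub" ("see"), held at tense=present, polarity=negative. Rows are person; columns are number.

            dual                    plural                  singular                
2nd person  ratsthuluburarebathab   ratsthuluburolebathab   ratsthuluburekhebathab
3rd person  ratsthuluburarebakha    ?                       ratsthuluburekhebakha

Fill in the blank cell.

Attach tense present -ir → ratsthulubir.
Attach number plural -ol → ratsthulubirol.
Attach polarity negative -be → ratsthulubirolbe.
Attach person 3rd person -kha → ratsthulubirolbekha.
Apply vowel harmony: ratsthulubirolbekha → ratsthuluburolbakha.
Apply epenthesis: ratsthuluburolbakha → ratsthuluburolebakha.

ratsthuluburolebakha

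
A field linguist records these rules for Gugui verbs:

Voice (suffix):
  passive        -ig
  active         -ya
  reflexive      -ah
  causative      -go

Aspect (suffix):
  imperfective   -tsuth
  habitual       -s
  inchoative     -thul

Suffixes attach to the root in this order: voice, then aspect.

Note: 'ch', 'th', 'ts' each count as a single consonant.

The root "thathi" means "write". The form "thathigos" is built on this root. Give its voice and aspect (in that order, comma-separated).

Segment: thathi-go-s.
voice: -go → causative.
aspect: -s → habitual.

causative, habitual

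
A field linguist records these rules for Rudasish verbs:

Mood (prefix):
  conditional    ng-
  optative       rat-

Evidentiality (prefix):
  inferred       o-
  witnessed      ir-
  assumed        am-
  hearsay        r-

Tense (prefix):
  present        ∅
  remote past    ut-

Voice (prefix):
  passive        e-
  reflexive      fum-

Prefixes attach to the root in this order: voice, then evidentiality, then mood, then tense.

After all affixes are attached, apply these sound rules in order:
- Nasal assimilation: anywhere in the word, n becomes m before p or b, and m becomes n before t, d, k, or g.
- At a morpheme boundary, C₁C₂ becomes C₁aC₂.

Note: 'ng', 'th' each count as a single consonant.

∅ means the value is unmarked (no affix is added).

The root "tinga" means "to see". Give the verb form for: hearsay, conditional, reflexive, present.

ngarafunatinga

Attach voice reflexive fum- → fumtinga.
Attach evidentiality hearsay r- → rfumtinga.
Attach mood conditional ng- → ngrfumtinga.
tense = present: zero marking, form stays ngrfumtinga.
Apply nasal assimilation: ngrfumtinga → ngrfuntinga.
Apply epenthesis: ngrfuntinga → ngarafunatinga.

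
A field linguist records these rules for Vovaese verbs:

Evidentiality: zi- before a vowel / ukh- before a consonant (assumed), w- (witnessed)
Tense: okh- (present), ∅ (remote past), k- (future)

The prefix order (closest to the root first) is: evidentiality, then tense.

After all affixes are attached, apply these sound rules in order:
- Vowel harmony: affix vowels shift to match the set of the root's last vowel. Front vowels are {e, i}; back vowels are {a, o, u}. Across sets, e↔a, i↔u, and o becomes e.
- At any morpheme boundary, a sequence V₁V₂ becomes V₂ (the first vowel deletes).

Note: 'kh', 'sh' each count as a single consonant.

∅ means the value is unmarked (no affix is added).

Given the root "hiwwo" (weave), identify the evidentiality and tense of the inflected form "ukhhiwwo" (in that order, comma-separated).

assumed, remote past

Segment: ukh-hiwwo.
evidentiality: zi/ukh- → assumed.
tense: ∅ → remote past.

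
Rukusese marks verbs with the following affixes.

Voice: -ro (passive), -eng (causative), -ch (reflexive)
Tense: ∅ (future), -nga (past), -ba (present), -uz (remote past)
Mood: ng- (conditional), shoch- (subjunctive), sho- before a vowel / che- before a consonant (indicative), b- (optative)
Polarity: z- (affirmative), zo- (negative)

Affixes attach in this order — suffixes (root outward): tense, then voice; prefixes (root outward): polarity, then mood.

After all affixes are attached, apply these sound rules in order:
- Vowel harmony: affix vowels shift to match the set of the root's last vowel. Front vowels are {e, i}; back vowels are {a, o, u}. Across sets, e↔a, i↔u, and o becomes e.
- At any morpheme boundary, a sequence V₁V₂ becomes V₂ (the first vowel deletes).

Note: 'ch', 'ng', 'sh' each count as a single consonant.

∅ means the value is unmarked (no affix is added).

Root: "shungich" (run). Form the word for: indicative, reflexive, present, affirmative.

chezshungichbech

Attach tense present -ba → shungichba.
Attach voice reflexive -ch → shungichbach.
Attach polarity affirmative z- → zshungichbach.
Attach mood indicative che- (before consonant 'z') → chezshungichbach.
Apply vowel harmony: chezshungichbach → chezshungichbech.
Vowel deletion: no change.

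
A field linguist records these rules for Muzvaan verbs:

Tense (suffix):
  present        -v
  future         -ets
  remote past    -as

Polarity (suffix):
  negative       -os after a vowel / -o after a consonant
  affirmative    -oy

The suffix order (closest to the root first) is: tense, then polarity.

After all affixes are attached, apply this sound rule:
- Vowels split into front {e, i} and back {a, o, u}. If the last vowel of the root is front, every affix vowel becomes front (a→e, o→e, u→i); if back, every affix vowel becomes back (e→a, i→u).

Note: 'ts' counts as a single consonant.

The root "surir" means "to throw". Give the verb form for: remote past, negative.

Attach tense remote past -as → suriras.
Attach polarity negative -o (after consonant 's') → suriraso.
Apply vowel harmony: suriraso → surirese.

surirese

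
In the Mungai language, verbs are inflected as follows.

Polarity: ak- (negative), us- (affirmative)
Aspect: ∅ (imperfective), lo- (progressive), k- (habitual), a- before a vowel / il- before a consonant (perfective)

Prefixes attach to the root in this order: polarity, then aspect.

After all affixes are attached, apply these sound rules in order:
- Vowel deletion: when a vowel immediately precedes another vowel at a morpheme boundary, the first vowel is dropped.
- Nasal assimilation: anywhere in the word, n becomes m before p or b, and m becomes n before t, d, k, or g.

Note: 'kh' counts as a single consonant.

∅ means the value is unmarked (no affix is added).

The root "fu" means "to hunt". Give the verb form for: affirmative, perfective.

Attach polarity affirmative us- → usfu.
Attach aspect perfective a- (before vowel 'u') → ausfu.
Apply vowel deletion: ausfu → usfu.
Nasal assimilation: no change.

usfu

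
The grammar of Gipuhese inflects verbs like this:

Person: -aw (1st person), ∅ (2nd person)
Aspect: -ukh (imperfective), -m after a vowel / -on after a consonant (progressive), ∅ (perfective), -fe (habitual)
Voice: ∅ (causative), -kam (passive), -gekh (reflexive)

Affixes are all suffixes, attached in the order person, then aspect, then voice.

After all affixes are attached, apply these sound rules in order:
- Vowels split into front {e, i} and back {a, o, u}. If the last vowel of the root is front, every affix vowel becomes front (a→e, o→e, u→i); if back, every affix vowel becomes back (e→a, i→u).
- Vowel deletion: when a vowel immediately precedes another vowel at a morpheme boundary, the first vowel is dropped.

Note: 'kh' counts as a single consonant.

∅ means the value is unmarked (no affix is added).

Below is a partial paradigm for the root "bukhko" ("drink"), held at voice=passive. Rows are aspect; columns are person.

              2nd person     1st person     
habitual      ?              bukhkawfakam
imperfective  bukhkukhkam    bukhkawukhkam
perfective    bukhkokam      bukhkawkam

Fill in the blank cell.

person = 2nd person: zero marking, form stays bukhko.
Attach aspect habitual -fe → bukhkofe.
Attach voice passive -kam → bukhkofekam.
Apply vowel harmony: bukhkofekam → bukhkofakam.
Vowel deletion: no change.

bukhkofakam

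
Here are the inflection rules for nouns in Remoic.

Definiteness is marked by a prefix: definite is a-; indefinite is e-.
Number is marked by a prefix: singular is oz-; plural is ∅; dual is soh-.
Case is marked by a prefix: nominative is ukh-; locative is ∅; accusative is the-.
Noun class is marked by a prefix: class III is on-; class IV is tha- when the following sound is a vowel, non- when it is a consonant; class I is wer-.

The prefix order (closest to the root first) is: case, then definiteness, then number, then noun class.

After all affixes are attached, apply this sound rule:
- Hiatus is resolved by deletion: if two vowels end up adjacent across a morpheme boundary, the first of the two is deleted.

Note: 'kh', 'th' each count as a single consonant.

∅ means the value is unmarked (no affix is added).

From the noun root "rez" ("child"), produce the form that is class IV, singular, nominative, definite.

Attach case nominative ukh- → ukhrez.
Attach definiteness definite a- → aukhrez.
Attach number singular oz- → ozaukhrez.
Attach noun class class IV tha- (before vowel 'o') → thaozaukhrez.
Apply vowel deletion: thaozaukhrez → thozukhrez.

thozukhrez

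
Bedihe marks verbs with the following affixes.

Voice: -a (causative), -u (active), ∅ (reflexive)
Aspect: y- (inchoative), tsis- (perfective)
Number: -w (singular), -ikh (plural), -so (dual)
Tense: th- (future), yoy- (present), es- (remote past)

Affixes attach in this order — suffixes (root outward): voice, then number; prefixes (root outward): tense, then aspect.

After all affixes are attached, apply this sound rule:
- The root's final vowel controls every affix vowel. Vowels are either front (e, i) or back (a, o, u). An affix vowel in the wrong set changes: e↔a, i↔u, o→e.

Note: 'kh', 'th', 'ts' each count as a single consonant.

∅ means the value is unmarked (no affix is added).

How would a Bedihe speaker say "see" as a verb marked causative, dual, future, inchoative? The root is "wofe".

Attach voice causative -a → wofea.
Attach tense future th- → thwofea.
Attach number dual -so → thwofeaso.
Attach aspect inchoative y- → ythwofeaso.
Apply vowel harmony: ythwofeaso → ythwofeese.

ythwofeese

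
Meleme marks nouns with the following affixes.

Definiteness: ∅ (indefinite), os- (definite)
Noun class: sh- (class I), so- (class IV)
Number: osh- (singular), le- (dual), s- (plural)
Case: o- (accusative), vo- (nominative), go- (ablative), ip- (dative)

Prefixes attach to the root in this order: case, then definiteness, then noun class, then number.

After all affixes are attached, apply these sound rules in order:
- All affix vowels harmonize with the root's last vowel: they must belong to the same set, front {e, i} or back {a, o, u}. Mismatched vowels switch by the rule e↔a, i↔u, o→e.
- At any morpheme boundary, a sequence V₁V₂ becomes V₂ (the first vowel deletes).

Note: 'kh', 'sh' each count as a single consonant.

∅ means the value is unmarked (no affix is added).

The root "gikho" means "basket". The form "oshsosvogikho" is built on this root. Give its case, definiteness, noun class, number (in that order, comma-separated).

nominative, definite, class IV, singular

Segment: osh-so-os-vo-gikho.
case: vo- → nominative.
definiteness: os- → definite.
noun class: so- → class IV.
number: osh- → singular.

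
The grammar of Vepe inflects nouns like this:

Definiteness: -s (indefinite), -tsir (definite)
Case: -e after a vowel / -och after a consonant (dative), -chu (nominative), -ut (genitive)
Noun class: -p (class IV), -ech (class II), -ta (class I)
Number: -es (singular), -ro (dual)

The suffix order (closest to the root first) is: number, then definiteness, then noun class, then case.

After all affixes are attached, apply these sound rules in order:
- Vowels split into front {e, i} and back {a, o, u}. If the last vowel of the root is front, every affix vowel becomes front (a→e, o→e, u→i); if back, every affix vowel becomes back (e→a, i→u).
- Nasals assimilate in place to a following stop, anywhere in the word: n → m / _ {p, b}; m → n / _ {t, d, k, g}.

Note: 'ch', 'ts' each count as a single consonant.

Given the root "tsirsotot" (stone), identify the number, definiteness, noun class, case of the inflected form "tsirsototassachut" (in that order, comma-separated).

singular, indefinite, class II, genitive

Segment: tsirsotot-es-s-ech-ut.
number: -es → singular.
definiteness: -s → indefinite.
noun class: -ech → class II.
case: -ut → genitive.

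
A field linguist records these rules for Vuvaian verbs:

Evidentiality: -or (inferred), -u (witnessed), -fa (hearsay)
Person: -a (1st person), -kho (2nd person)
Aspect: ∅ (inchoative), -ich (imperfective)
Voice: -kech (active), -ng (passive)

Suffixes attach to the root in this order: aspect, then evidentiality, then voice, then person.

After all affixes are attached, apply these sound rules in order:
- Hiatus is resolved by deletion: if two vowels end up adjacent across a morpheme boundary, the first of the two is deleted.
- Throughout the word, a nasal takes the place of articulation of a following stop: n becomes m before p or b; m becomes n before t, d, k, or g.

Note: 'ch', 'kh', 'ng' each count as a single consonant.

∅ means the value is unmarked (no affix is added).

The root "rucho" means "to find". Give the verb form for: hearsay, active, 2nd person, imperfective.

Attach aspect imperfective -ich → ruchoich.
Attach evidentiality hearsay -fa → ruchoichfa.
Attach voice active -kech → ruchoichfakech.
Attach person 2nd person -kho → ruchoichfakechkho.
Apply vowel deletion: ruchoichfakechkho → ruchichfakechkho.
Nasal assimilation: no change.

ruchichfakechkho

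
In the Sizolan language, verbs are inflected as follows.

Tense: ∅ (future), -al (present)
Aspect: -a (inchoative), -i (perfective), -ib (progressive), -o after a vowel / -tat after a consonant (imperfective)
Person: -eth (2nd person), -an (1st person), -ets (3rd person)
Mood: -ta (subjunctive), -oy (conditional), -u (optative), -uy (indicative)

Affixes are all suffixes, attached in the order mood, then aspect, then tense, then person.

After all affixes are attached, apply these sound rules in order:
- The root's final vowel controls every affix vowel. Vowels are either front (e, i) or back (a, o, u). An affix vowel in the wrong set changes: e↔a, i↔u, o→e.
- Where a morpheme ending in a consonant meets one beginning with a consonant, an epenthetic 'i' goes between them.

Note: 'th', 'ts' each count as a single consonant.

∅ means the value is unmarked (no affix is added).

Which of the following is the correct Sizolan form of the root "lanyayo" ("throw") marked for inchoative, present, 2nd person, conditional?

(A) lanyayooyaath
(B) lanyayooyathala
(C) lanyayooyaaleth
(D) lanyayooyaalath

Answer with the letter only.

D

Attach mood conditional -oy → lanyayooy.
Attach aspect inchoative -a → lanyayooya.
Attach tense present -al → lanyayooyaal.
Attach person 2nd person -eth → lanyayooyaaleth.
Apply vowel harmony: lanyayooyaaleth → lanyayooyaalath.
Epenthesis: no change.
So the correct form is lanyayooyaalath, option (D).
(B) lanyayooyathala is wrong: it has the affixes in the wrong order.
(A) lanyayooyaath is wrong: it uses future instead of present for tense.
(C) lanyayooyaaleth is wrong: it fails to apply the sound rule(s).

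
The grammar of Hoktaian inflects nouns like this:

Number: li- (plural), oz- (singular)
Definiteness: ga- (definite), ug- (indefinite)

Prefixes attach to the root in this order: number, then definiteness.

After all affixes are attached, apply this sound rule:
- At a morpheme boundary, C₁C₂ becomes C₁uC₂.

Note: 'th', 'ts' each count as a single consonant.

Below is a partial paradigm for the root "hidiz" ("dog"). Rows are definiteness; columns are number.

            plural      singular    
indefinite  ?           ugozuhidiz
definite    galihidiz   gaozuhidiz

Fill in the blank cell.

ugulihidiz

Attach number plural li- → lihidiz.
Attach definiteness indefinite ug- → uglihidiz.
Apply epenthesis: uglihidiz → ugulihidiz.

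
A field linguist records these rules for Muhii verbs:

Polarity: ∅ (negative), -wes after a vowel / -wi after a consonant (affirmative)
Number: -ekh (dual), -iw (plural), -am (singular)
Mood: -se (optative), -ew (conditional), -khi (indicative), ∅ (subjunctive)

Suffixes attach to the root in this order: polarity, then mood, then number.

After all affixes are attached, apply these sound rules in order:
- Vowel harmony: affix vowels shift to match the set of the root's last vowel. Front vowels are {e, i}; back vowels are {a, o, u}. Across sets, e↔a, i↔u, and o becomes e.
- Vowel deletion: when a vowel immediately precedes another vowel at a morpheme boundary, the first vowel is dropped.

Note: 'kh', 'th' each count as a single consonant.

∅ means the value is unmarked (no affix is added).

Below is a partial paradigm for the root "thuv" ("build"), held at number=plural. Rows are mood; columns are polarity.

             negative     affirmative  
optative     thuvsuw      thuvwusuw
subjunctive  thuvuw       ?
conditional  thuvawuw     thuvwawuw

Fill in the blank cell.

Attach polarity affirmative -wi (after consonant 'v') → thuvwi.
mood = subjunctive: zero marking, form stays thuvwi.
Attach number plural -iw → thuvwiiw.
Apply vowel harmony: thuvwiiw → thuvwuuw.
Apply vowel deletion: thuvwuuw → thuvwuw.

thuvwuw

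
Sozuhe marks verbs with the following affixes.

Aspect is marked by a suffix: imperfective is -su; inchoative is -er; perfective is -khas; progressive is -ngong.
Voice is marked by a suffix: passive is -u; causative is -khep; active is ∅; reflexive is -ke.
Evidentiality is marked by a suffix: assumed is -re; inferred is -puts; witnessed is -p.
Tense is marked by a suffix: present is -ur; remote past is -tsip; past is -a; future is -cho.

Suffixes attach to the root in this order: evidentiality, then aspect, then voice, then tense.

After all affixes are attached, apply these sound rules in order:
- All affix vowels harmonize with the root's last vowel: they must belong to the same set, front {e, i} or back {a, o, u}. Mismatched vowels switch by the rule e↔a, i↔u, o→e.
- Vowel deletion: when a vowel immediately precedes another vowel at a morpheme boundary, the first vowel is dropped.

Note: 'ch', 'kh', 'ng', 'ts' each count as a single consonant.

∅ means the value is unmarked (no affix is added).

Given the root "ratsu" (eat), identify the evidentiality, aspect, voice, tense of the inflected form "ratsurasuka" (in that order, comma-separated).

Segment: ratsu-re-su-ke-a.
evidentiality: -re → assumed.
aspect: -su → imperfective.
voice: -ke → reflexive.
tense: -a → past.

assumed, imperfective, reflexive, past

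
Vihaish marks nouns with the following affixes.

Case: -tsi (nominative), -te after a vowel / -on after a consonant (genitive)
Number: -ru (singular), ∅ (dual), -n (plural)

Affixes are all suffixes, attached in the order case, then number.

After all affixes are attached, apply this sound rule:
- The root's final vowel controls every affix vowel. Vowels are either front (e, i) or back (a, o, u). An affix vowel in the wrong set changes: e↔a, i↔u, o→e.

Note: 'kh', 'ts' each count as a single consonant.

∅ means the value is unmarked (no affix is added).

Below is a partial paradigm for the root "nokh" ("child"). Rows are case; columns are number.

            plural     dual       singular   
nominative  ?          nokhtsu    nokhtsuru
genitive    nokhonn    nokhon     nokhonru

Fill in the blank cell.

Attach case nominative -tsi → nokhtsi.
Attach number plural -n → nokhtsin.
Apply vowel harmony: nokhtsin → nokhtsun.

nokhtsun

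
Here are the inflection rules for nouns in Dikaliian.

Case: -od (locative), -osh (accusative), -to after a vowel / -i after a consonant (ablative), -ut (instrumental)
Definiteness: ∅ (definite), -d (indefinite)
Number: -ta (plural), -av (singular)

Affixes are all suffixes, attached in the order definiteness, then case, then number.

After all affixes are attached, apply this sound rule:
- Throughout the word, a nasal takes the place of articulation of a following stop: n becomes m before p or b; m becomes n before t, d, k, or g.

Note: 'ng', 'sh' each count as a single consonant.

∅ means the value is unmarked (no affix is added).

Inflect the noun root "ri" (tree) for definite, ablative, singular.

ritoav

definiteness = definite: zero marking, form stays ri.
Attach case ablative -to (after vowel 'i') → rito.
Attach number singular -av → ritoav.
Nasal assimilation: no change.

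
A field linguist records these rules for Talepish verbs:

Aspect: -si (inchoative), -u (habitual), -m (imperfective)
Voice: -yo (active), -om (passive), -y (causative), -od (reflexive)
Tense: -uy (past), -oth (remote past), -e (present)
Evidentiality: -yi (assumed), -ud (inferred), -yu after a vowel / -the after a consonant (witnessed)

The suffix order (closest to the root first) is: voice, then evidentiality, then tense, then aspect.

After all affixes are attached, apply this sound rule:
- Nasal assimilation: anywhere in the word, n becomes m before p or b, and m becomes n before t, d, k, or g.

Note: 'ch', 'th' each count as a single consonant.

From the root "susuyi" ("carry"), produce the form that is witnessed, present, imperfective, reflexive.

susuyiodtheem

Attach voice reflexive -od → susuyiod.
Attach evidentiality witnessed -the (after consonant 'd') → susuyiodthe.
Attach tense present -e → susuyiodthee.
Attach aspect imperfective -m → susuyiodtheem.
Nasal assimilation: no change.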